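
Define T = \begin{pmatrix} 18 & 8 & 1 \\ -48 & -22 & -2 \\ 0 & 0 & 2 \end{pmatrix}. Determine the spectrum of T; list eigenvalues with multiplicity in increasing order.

Characteristic polynomial: p(r) = r^3 + 2r^2 - 20r + 24 = (r - 2)^2(r + 6).
Roots (with multiplicity): -6, 2, 2.

-6, 2, 2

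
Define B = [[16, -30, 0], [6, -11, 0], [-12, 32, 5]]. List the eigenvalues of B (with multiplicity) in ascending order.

Characteristic polynomial: p(r) = r^3 - 10r^2 + 29r - 20 = (r - 5)(r - 4)(r - 1).
Roots (with multiplicity): 1, 4, 5.

1, 4, 5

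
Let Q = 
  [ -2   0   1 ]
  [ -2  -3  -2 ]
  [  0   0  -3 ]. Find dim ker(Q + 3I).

2

Q + 3I = [[1, 0, 1], [-2, 0, -2], [0, 0, 0]].
This matrix has rank 1, so its null space has dimension 3 − 1 = 2.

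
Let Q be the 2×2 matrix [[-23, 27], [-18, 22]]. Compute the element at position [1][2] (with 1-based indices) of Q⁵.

12447

Characteristic polynomial: s^2 + s - 20 = (s - 4)(s + 5), so the eigenvalues are -5, 4.
s=4: eigenvector (1, 1).
s=-5: eigenvector (-3, -2).
P = [[1, -3], [1, -2]], D = diag(4, -5), P⁻¹ = [[-2, 3], [-1, 1]].
Q⁵ = P·diag(1024, -3125)·P⁻¹ = [[-11423, 12447], [-8298, 9322]].
The requested entry is 12447.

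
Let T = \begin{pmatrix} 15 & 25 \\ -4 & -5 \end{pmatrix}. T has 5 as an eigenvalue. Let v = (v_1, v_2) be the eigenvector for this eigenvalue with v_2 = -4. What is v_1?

T − 5I = [[10, 25], [-4, -10]].
Solving (T − 5I)v = 0 gives the eigenspace spanned by (10, -4).
With v_2 = -4, v = (10, -4), so v_1 = 10.

10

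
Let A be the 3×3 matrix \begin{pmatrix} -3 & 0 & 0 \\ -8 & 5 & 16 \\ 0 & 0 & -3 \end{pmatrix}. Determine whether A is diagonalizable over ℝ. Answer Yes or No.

Yes

Characteristic polynomial: p(s) = s^3 + s^2 - 21s - 45 = (s - 5)(s + 3)^2.
s = -3 has algebraic multiplicity 2; rank(A + 3I) = 1, so geometric multiplicity = 2.
Every eigenvalue has geometric = algebraic multiplicity, so A is diagonalizable.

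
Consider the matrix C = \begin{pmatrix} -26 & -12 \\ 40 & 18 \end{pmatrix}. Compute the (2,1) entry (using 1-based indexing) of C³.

Characteristic polynomial: t^2 + 8t + 12 = (t + 2)(t + 6), so the eigenvalues are -6, -2.
t=-6: eigenvector (3, -5).
t=-2: eigenvector (1, -2).
P = [[3, 1], [-5, -2]], D = diag(-6, -2), P⁻¹ = [[2, 1], [-5, -3]].
C³ = P·diag(-216, -8)·P⁻¹ = [[-1256, -624], [2080, 1032]].
The requested entry is 2080.

2080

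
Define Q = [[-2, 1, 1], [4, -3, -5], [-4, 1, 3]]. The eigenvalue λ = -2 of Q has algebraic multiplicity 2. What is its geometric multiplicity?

1

Q + 2I = [[0, 1, 1], [4, -1, -5], [-4, 1, 5]].
This matrix has rank 2, so its null space has dimension 3 − 2 = 1.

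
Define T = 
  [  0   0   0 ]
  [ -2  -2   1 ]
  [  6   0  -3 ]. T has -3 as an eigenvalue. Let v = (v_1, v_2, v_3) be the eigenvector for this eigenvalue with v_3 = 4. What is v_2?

T + 3I = [[3, 0, 0], [-2, 1, 1], [6, 0, 0]].
Solving (T + 3I)v = 0 gives the eigenspace spanned by (0, -4, 4).
With v_3 = 4, v = (0, -4, 4), so v_2 = -4.

-4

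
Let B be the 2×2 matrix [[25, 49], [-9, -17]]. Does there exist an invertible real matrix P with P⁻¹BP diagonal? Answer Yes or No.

Characteristic polynomial: p(μ) = μ^2 - 8μ + 16 = (μ - 4)^2.
μ = 4 has algebraic multiplicity 2; rank(B − 4I) = 1, so geometric multiplicity = 1.
Geometric multiplicity < algebraic multiplicity, so B is not diagonalizable.

No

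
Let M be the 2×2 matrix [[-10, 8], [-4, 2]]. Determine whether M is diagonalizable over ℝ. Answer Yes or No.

Yes

Characteristic polynomial: p(λ) = λ^2 + 8λ + 12 = (λ + 2)(λ + 6).
All 2 eigenvalues are distinct, so M is diagonalizable.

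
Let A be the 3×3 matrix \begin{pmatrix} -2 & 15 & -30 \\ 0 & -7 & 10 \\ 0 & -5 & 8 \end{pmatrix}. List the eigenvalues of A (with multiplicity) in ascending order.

-2, -2, 3

Characteristic polynomial: p(s) = s^3 + s^2 - 8s - 12 = (s - 3)(s + 2)^2.
Roots (with multiplicity): -2, -2, 3.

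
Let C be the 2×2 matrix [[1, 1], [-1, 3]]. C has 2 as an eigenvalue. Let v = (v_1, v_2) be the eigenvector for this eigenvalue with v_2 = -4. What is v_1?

C − 2I = [[-1, 1], [-1, 1]].
Solving (C − 2I)v = 0 gives the eigenspace spanned by (-4, -4).
With v_2 = -4, v = (-4, -4), so v_1 = -4.

-4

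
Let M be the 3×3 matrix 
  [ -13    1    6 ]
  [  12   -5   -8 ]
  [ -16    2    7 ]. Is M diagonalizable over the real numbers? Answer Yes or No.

Characteristic polynomial: p(t) = t^3 + 11t^2 + 39t + 45 = (t + 3)^2(t + 5).
t = -3 has algebraic multiplicity 2; rank(M + 3I) = 2, so geometric multiplicity = 1.
Geometric multiplicity < algebraic multiplicity, so M is not diagonalizable.

No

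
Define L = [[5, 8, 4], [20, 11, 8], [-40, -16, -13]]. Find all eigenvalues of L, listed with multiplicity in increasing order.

-5, 3, 5

Characteristic polynomial: p(t) = t^3 - 3t^2 - 25t + 75 = (t - 5)(t - 3)(t + 5).
Roots (with multiplicity): -5, 3, 5.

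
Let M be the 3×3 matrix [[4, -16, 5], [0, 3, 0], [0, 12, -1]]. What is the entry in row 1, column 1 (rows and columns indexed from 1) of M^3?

Characteristic polynomial: t^3 - 6t^2 + 5t + 12 = (t - 4)(t - 3)(t + 1), so the eigenvalues are -1, 3, 4.
t=4: eigenvector (1, 0, 0).
t=3: eigenvector (1, 1, 3).
t=-1: eigenvector (-1, 0, 1).
P = [[1, 1, -1], [0, 1, 0], [0, 3, 1]], D = diag(4, 3, -1), P⁻¹ = [[1, -4, 1], [0, 1, 0], [0, -3, 1]].
M³ = P·diag(64, 27, -1)·P⁻¹ = [[64, -232, 65], [0, 27, 0], [0, 84, -1]].
The requested entry is 64.

64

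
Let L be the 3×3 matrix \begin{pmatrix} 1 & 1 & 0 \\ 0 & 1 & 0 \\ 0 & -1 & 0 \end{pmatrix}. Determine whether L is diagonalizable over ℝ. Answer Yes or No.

Characteristic polynomial: p(r) = r^3 - 2r^2 + r = r(r - 1)^2.
r = 1 has algebraic multiplicity 2; rank(L − 1I) = 2, so geometric multiplicity = 1.
Geometric multiplicity < algebraic multiplicity, so L is not diagonalizable.

No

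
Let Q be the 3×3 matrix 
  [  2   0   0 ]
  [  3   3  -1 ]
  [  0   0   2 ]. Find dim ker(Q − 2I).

2

Q − 2I = [[0, 0, 0], [3, 1, -1], [0, 0, 0]].
This matrix has rank 1, so its null space has dimension 3 − 1 = 2.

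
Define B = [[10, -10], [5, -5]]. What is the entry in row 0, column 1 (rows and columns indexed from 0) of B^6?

Characteristic polynomial: r^2 - 5r = r(r - 5), so the eigenvalues are 0, 5.
r=5: eigenvector (-2, -1).
r=0: eigenvector (1, 1).
P = [[-2, 1], [-1, 1]], D = diag(5, 0), P⁻¹ = [[-1, 1], [-1, 2]].
B⁶ = P·diag(15625, 0)·P⁻¹ = [[31250, -31250], [15625, -15625]].
The requested entry is -31250.

-31250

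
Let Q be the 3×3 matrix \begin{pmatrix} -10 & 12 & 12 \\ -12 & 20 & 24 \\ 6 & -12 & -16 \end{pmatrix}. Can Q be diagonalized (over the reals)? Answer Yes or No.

Yes

Characteristic polynomial: p(μ) = μ^3 + 6μ^2 - 32 = (μ - 2)(μ + 4)^2.
μ = -4 has algebraic multiplicity 2; rank(Q + 4I) = 1, so geometric multiplicity = 2.
Every eigenvalue has geometric = algebraic multiplicity, so Q is diagonalizable.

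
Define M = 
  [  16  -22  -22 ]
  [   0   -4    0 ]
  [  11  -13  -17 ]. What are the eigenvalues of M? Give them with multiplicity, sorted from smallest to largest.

Characteristic polynomial: p(λ) = λ^3 + 5λ^2 - 26λ - 120 = (λ - 5)(λ + 4)(λ + 6).
Roots (with multiplicity): -6, -4, 5.

-6, -4, 5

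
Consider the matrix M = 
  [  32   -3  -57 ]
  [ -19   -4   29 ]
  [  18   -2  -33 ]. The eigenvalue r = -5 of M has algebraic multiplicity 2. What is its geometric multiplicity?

M + 5I = [[37, -3, -57], [-19, 1, 29], [18, -2, -28]].
This matrix has rank 2, so its null space has dimension 3 − 2 = 1.

1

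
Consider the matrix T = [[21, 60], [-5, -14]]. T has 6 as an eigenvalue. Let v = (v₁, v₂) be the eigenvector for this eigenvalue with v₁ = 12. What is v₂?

-3

T − 6I = [[15, 60], [-5, -20]].
Solving (T − 6I)v = 0 gives the eigenspace spanned by (12, -3).
With v₁ = 12, v = (12, -3), so v₂ = -3.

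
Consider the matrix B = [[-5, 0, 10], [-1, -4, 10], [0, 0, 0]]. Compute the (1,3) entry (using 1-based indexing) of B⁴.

-1250

Characteristic polynomial: r^3 + 9r^2 + 20r = r(r + 4)(r + 5), so the eigenvalues are -5, -4, 0.
r=-5: eigenvector (1, 1, 0).
r=-4: eigenvector (0, 1, 0).
r=0: eigenvector (2, 2, 1).
P = [[1, 0, 2], [1, 1, 2], [0, 0, 1]], D = diag(-5, -4, 0), P⁻¹ = [[1, 0, -2], [-1, 1, 0], [0, 0, 1]].
B⁴ = P·diag(625, 256, 0)·P⁻¹ = [[625, 0, -1250], [369, 256, -1250], [0, 0, 0]].
The requested entry is -1250.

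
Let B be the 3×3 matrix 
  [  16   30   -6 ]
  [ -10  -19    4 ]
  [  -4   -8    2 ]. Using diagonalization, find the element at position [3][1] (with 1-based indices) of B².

Characteristic polynomial: s^3 + s^2 - 2s = s(s - 1)(s + 2), so the eigenvalues are -2, 0, 1.
s=0: eigenvector (-3, 2, 2).
s=1: eigenvector (-2, 1, 0).
s=-2: eigenvector (3, -2, -1).
P = [[-3, -2, 3], [2, 1, -2], [2, 0, -1]], D = diag(0, 1, -2), P⁻¹ = [[-1, -2, 1], [-2, -3, 0], [-2, -4, 1]].
B² = P·diag(0, 1, 4)·P⁻¹ = [[-20, -42, 12], [14, 29, -8], [8, 16, -4]].
The requested entry is 8.

8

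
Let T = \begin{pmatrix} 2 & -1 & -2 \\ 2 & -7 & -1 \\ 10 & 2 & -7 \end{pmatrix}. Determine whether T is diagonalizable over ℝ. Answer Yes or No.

No

Characteristic polynomial: p(r) = r^3 + 12r^2 + 45r + 50 = (r + 2)(r + 5)^2.
r = -5 has algebraic multiplicity 2; rank(T + 5I) = 2, so geometric multiplicity = 1.
Geometric multiplicity < algebraic multiplicity, so T is not diagonalizable.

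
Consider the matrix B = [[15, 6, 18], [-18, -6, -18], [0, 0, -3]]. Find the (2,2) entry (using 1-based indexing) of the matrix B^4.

-3564

Characteristic polynomial: λ^3 - 6λ^2 - 9λ + 54 = (λ - 6)(λ - 3)(λ + 3), so the eigenvalues are -3, 3, 6.
λ=3: eigenvector (1, -2, 0).
λ=6: eigenvector (2, -3, 0).
λ=-3: eigenvector (-1, 0, 1).
P = [[1, 2, -1], [-2, -3, 0], [0, 0, 1]], D = diag(3, 6, -3), P⁻¹ = [[-3, -2, -3], [2, 1, 2], [0, 0, 1]].
B⁴ = P·diag(81, 1296, 81)·P⁻¹ = [[4941, 2430, 4860], [-7290, -3564, -7290], [0, 0, 81]].
The requested entry is -3564.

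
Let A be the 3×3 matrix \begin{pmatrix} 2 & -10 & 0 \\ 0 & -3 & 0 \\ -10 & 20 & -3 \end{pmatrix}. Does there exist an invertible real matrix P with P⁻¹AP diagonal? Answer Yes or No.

Yes

Characteristic polynomial: p(λ) = λ^3 + 4λ^2 - 3λ - 18 = (λ - 2)(λ + 3)^2.
λ = -3 has algebraic multiplicity 2; rank(A + 3I) = 1, so geometric multiplicity = 2.
Every eigenvalue has geometric = algebraic multiplicity, so A is diagonalizable.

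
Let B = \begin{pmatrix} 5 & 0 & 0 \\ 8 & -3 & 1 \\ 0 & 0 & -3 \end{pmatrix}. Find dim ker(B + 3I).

1

B + 3I = [[8, 0, 0], [8, 0, 1], [0, 0, 0]].
This matrix has rank 2, so its null space has dimension 3 − 2 = 1.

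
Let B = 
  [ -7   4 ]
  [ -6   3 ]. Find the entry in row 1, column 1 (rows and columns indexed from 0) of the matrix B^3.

Characteristic polynomial: s^2 + 4s + 3 = (s + 1)(s + 3), so the eigenvalues are -3, -1.
s=-1: eigenvector (-2, -3).
s=-3: eigenvector (1, 1).
P = [[-2, 1], [-3, 1]], D = diag(-1, -3), P⁻¹ = [[1, -1], [3, -2]].
B³ = P·diag(-1, -27)·P⁻¹ = [[-79, 52], [-78, 51]].
The requested entry is 51.

51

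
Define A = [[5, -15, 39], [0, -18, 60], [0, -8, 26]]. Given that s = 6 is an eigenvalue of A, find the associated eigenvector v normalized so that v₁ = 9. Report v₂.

15

A − 6I = [[-1, -15, 39], [0, -24, 60], [0, -8, 20]].
Solving (A − 6I)v = 0 gives the eigenspace spanned by (9, 15, 6).
With v₁ = 9, v = (9, 15, 6), so v₂ = 15.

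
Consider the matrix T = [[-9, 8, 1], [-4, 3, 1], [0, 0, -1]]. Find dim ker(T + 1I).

T + 1I = [[-8, 8, 1], [-4, 4, 1], [0, 0, 0]].
This matrix has rank 2, so its null space has dimension 3 − 2 = 1.

1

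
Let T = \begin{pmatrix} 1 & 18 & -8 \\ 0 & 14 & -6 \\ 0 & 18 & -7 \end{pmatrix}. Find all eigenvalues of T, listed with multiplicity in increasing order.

1, 2, 5

Characteristic polynomial: p(s) = s^3 - 8s^2 + 17s - 10 = (s - 5)(s - 2)(s - 1).
Roots (with multiplicity): 1, 2, 5.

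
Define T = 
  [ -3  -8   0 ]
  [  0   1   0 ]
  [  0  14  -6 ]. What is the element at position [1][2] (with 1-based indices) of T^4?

160

Characteristic polynomial: s^3 + 8s^2 + 9s - 18 = (s - 1)(s + 3)(s + 6), so the eigenvalues are -6, -3, 1.
s=-6: eigenvector (0, 0, 1).
s=1: eigenvector (-2, 1, 2).
s=-3: eigenvector (1, 0, 0).
P = [[0, -2, 1], [0, 1, 0], [1, 2, 0]], D = diag(-6, 1, -3), P⁻¹ = [[0, -2, 1], [0, 1, 0], [1, 2, 0]].
T⁴ = P·diag(1296, 1, 81)·P⁻¹ = [[81, 160, 0], [0, 1, 0], [0, -2590, 1296]].
The requested entry is 160.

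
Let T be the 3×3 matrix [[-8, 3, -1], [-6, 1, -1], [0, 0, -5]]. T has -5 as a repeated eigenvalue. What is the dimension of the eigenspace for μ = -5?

T + 5I = [[-3, 3, -1], [-6, 6, -1], [0, 0, 0]].
This matrix has rank 2, so its null space has dimension 3 − 2 = 1.

1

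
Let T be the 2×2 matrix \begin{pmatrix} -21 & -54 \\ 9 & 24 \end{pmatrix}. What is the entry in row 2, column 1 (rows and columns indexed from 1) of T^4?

1215

Characteristic polynomial: s^2 - 3s - 18 = (s - 6)(s + 3), so the eigenvalues are -3, 6.
s=-3: eigenvector (-3, 1).
s=6: eigenvector (-2, 1).
P = [[-3, -2], [1, 1]], D = diag(-3, 6), P⁻¹ = [[-1, -2], [1, 3]].
T⁴ = P·diag(81, 1296)·P⁻¹ = [[-2349, -7290], [1215, 3726]].
The requested entry is 1215.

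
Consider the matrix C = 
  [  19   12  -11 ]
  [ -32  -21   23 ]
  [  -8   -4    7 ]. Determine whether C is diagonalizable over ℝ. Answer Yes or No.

Characteristic polynomial: p(μ) = μ^3 - 5μ^2 - 25μ + 125 = (μ - 5)^2(μ + 5).
μ = 5 has algebraic multiplicity 2; rank(C − 5I) = 2, so geometric multiplicity = 1.
Geometric multiplicity < algebraic multiplicity, so C is not diagonalizable.

No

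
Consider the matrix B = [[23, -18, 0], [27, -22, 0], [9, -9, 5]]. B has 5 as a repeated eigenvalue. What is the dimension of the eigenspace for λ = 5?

2

B − 5I = [[18, -18, 0], [27, -27, 0], [9, -9, 0]].
This matrix has rank 1, so its null space has dimension 3 − 1 = 2.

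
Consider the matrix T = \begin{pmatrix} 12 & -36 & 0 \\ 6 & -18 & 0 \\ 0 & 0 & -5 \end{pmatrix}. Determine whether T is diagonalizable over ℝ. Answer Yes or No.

Characteristic polynomial: p(s) = s^3 + 11s^2 + 30s = s(s + 5)(s + 6).
All 3 eigenvalues are distinct, so T is diagonalizable.

Yes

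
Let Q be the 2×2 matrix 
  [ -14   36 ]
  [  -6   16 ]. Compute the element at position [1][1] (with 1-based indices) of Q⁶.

Characteristic polynomial: t^2 - 2t - 8 = (t - 4)(t + 2), so the eigenvalues are -2, 4.
t=-2: eigenvector (3, 1).
t=4: eigenvector (-2, -1).
P = [[3, -2], [1, -1]], D = diag(-2, 4), P⁻¹ = [[1, -2], [1, -3]].
Q⁶ = P·diag(64, 4096)·P⁻¹ = [[-8000, 24192], [-4032, 12160]].
The requested entry is -8000.

-8000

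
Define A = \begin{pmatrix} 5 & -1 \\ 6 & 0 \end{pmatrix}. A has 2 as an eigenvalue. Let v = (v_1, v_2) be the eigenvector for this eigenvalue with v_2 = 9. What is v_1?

3

A − 2I = [[3, -1], [6, -2]].
Solving (A − 2I)v = 0 gives the eigenspace spanned by (3, 9).
With v_2 = 9, v = (3, 9), so v_1 = 3.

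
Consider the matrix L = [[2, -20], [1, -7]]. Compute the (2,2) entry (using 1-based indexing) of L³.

-103

Characteristic polynomial: r^2 + 5r + 6 = (r + 2)(r + 3), so the eigenvalues are -3, -2.
r=-2: eigenvector (5, 1).
r=-3: eigenvector (4, 1).
P = [[5, 4], [1, 1]], D = diag(-2, -3), P⁻¹ = [[1, -4], [-1, 5]].
L³ = P·diag(-8, -27)·P⁻¹ = [[68, -380], [19, -103]].
The requested entry is -103.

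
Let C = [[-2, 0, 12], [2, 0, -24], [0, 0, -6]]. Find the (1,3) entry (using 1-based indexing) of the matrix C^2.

-96

Characteristic polynomial: λ^3 + 8λ^2 + 12λ = λ(λ + 2)(λ + 6), so the eigenvalues are -6, -2, 0.
λ=-2: eigenvector (1, -1, 0).
λ=0: eigenvector (0, 1, 0).
λ=-6: eigenvector (-3, 5, 1).
P = [[1, 0, -3], [-1, 1, 5], [0, 0, 1]], D = diag(-2, 0, -6), P⁻¹ = [[1, 0, 3], [1, 1, -2], [0, 0, 1]].
C² = P·diag(4, 0, 36)·P⁻¹ = [[4, 0, -96], [-4, 0, 168], [0, 0, 36]].
The requested entry is -96.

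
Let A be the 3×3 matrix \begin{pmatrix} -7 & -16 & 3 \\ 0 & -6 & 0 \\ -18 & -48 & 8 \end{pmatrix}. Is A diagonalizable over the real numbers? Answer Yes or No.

Characteristic polynomial: p(s) = s^3 + 5s^2 - 8s - 12 = (s - 2)(s + 1)(s + 6).
All 3 eigenvalues are distinct, so A is diagonalizable.

Yes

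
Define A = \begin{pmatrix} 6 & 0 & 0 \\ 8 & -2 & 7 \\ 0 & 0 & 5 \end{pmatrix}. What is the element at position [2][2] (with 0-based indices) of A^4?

Characteristic polynomial: λ^3 - 9λ^2 + 8λ + 60 = (λ - 6)(λ - 5)(λ + 2), so the eigenvalues are -2, 5, 6.
λ=6: eigenvector (1, 1, 0).
λ=-2: eigenvector (0, 1, 0).
λ=5: eigenvector (0, 1, 1).
P = [[1, 0, 0], [1, 1, 1], [0, 0, 1]], D = diag(6, -2, 5), P⁻¹ = [[1, 0, 0], [-1, 1, -1], [0, 0, 1]].
A⁴ = P·diag(1296, 16, 625)·P⁻¹ = [[1296, 0, 0], [1280, 16, 609], [0, 0, 625]].
The requested entry is 625.

625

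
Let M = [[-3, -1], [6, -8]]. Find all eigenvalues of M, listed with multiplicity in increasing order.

-6, -5

Characteristic polynomial: p(r) = r^2 + 11r + 30 = (r + 5)(r + 6).
Roots (with multiplicity): -6, -5.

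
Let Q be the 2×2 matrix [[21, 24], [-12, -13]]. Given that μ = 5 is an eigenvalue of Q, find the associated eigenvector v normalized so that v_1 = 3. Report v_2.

Q − 5I = [[16, 24], [-12, -18]].
Solving (Q − 5I)v = 0 gives the eigenspace spanned by (3, -2).
With v_1 = 3, v = (3, -2), so v_2 = -2.

-2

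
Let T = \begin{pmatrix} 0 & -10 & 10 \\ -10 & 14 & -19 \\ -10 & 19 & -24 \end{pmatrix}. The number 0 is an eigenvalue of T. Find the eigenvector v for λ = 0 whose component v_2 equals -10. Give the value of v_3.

-10

T = [[0, -10, 10], [-10, 14, -19], [-10, 19, -24]].
Solving (T)v = 0 gives the eigenspace spanned by (5, -10, -10).
With v_2 = -10, v = (5, -10, -10), so v_3 = -10.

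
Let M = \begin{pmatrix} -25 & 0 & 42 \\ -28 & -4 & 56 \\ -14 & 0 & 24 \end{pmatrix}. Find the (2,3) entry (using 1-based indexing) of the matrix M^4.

-1400

Characteristic polynomial: μ^3 + 5μ^2 - 8μ - 48 = (μ - 3)(μ + 4)^2, so the eigenvalues are -4, -4, 3.
μ=-4: eigenvector (2, 2, 1).
μ=-4: eigenvector (0, 1, 0).
μ=3: eigenvector (-3, -4, -2).
P = [[2, 0, -3], [2, 1, -4], [1, 0, -2]], D = diag(-4, -4, 3), P⁻¹ = [[2, 0, -3], [0, 1, -2], [1, 0, -2]].
M⁴ = P·diag(256, 256, 81)·P⁻¹ = [[781, 0, -1050], [700, 256, -1400], [350, 0, -444]].
The requested entry is -1400.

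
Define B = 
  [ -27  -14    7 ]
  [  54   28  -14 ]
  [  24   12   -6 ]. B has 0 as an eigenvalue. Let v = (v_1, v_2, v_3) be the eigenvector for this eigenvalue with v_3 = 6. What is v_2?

3

B = [[-27, -14, 7], [54, 28, -14], [24, 12, -6]].
Solving (B)v = 0 gives the eigenspace spanned by (0, 3, 6).
With v_3 = 6, v = (0, 3, 6), so v_2 = 3.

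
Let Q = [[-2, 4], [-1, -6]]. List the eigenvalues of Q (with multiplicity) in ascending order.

Characteristic polynomial: p(s) = s^2 + 8s + 16 = (s + 4)^2.
Roots (with multiplicity): -4, -4.

-4, -4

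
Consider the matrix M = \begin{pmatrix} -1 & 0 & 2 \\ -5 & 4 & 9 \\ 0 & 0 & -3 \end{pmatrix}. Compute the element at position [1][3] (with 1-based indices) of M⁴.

-80

Characteristic polynomial: r^3 - 13r - 12 = (r - 4)(r + 1)(r + 3), so the eigenvalues are -3, -1, 4.
r=-1: eigenvector (1, 1, 0).
r=4: eigenvector (0, 1, 0).
r=-3: eigenvector (-1, -2, 1).
P = [[1, 0, -1], [1, 1, -2], [0, 0, 1]], D = diag(-1, 4, -3), P⁻¹ = [[1, 0, 1], [-1, 1, 1], [0, 0, 1]].
M⁴ = P·diag(1, 256, 81)·P⁻¹ = [[1, 0, -80], [-255, 256, 95], [0, 0, 81]].
The requested entry is -80.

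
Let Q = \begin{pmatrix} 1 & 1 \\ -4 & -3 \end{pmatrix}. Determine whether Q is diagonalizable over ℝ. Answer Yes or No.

No

Characteristic polynomial: p(μ) = μ^2 + 2μ + 1 = (μ + 1)^2.
μ = -1 has algebraic multiplicity 2; rank(Q + 1I) = 1, so geometric multiplicity = 1.
Geometric multiplicity < algebraic multiplicity, so Q is not diagonalizable.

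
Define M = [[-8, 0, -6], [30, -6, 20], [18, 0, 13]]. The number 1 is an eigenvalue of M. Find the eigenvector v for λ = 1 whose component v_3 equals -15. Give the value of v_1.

10

M − 1I = [[-9, 0, -6], [30, -7, 20], [18, 0, 12]].
Solving (M − 1I)v = 0 gives the eigenspace spanned by (10, 0, -15).
With v_3 = -15, v = (10, 0, -15), so v_1 = 10.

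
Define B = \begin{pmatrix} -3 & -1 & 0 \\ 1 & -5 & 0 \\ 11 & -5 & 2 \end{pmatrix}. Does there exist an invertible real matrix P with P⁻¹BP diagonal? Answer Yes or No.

No

Characteristic polynomial: p(t) = t^3 + 6t^2 - 32 = (t - 2)(t + 4)^2.
t = -4 has algebraic multiplicity 2; rank(B + 4I) = 2, so geometric multiplicity = 1.
Geometric multiplicity < algebraic multiplicity, so B is not diagonalizable.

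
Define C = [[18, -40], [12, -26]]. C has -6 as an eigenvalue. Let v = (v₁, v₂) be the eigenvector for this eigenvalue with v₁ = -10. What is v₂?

C + 6I = [[24, -40], [12, -20]].
Solving (C + 6I)v = 0 gives the eigenspace spanned by (-10, -6).
With v₁ = -10, v = (-10, -6), so v₂ = -6.

-6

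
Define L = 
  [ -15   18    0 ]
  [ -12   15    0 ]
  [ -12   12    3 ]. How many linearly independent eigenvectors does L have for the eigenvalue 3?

2

L − 3I = [[-18, 18, 0], [-12, 12, 0], [-12, 12, 0]].
This matrix has rank 1, so its null space has dimension 3 − 1 = 2.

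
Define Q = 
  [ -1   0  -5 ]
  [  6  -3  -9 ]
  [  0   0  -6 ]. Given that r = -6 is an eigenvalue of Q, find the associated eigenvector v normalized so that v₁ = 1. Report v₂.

1

Q + 6I = [[5, 0, -5], [6, 3, -9], [0, 0, 0]].
Solving (Q + 6I)v = 0 gives the eigenspace spanned by (1, 1, 1).
With v₁ = 1, v = (1, 1, 1), so v₂ = 1.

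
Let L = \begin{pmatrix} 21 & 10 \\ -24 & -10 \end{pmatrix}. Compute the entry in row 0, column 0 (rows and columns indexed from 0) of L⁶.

512121

Characteristic polynomial: s^2 - 11s + 30 = (s - 6)(s - 5), so the eigenvalues are 5, 6.
s=6: eigenvector (-2, 3).
s=5: eigenvector (5, -8).
P = [[-2, 5], [3, -8]], D = diag(6, 5), P⁻¹ = [[-8, -5], [-3, -2]].
L⁶ = P·diag(46656, 15625)·P⁻¹ = [[512121, 310310], [-744744, -449840]].
The requested entry is 512121.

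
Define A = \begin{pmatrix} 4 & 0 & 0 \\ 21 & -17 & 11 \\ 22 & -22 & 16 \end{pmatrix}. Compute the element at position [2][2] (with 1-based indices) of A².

47

Characteristic polynomial: μ^3 - 3μ^2 - 34μ + 120 = (μ - 5)(μ - 4)(μ + 6), so the eigenvalues are -6, 4, 5.
μ=4: eigenvector (1, 1, 0).
μ=-6: eigenvector (0, 1, 1).
μ=5: eigenvector (0, 1, 2).
P = [[1, 0, 0], [1, 1, 1], [0, 1, 2]], D = diag(4, -6, 5), P⁻¹ = [[1, 0, 0], [-2, 2, -1], [1, -1, 1]].
A² = P·diag(16, 36, 25)·P⁻¹ = [[16, 0, 0], [-31, 47, -11], [-22, 22, 14]].
The requested entry is 47.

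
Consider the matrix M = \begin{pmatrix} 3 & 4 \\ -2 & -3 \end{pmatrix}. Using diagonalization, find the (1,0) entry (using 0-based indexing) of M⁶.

Characteristic polynomial: λ^2 - 1 = (λ - 1)(λ + 1), so the eigenvalues are -1, 1.
λ=-1: eigenvector (-1, 1).
λ=1: eigenvector (-2, 1).
P = [[-1, -2], [1, 1]], D = diag(-1, 1), P⁻¹ = [[1, 2], [-1, -1]].
M⁶ = P·diag(1, 1)·P⁻¹ = [[1, 0], [0, 1]].
The requested entry is 0.

0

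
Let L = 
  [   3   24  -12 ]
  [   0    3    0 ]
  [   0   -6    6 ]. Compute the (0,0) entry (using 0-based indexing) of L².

9

Characteristic polynomial: s^3 - 12s^2 + 45s - 54 = (s - 6)(s - 3)^2, so the eigenvalues are 3, 3, 6.
s=3: eigenvector (1, 0, 0).
s=6: eigenvector (-4, 0, 1).
s=3: eigenvector (-6, 1, 2).
P = [[1, -4, -6], [0, 0, 1], [0, 1, 2]], D = diag(3, 6, 3), P⁻¹ = [[1, -2, 4], [0, -2, 1], [0, 1, 0]].
L² = P·diag(9, 36, 9)·P⁻¹ = [[9, 216, -108], [0, 9, 0], [0, -54, 36]].
The requested entry is 9.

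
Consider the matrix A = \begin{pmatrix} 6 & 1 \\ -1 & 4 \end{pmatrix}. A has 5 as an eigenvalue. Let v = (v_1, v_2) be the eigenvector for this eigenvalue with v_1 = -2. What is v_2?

2

A − 5I = [[1, 1], [-1, -1]].
Solving (A − 5I)v = 0 gives the eigenspace spanned by (-2, 2).
With v_1 = -2, v = (-2, 2), so v_2 = 2.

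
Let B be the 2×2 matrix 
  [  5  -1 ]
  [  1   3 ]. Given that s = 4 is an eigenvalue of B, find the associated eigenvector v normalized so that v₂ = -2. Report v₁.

-2

B − 4I = [[1, -1], [1, -1]].
Solving (B − 4I)v = 0 gives the eigenspace spanned by (-2, -2).
With v₂ = -2, v = (-2, -2), so v₁ = -2.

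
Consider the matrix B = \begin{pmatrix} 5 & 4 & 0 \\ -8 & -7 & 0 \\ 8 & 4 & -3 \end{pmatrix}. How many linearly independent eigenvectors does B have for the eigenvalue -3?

2

B + 3I = [[8, 4, 0], [-8, -4, 0], [8, 4, 0]].
This matrix has rank 1, so its null space has dimension 3 − 1 = 2.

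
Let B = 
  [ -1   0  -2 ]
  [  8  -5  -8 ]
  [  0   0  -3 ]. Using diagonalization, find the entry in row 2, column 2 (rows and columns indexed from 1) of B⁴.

Characteristic polynomial: s^3 + 9s^2 + 23s + 15 = (s + 1)(s + 3)(s + 5), so the eigenvalues are -5, -3, -1.
s=-1: eigenvector (1, 2, 0).
s=-3: eigenvector (1, 0, 1).
s=-5: eigenvector (0, 1, 0).
P = [[1, 1, 0], [2, 0, 1], [0, 1, 0]], D = diag(-1, -3, -5), P⁻¹ = [[1, 0, -1], [0, 0, 1], [-2, 1, 2]].
B⁴ = P·diag(1, 81, 625)·P⁻¹ = [[1, 0, 80], [-1248, 625, 1248], [0, 0, 81]].
The requested entry is 625.

625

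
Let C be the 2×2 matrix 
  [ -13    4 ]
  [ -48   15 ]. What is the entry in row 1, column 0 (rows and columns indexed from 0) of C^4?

-960

Characteristic polynomial: λ^2 - 2λ - 3 = (λ - 3)(λ + 1), so the eigenvalues are -1, 3.
λ=-1: eigenvector (1, 3).
λ=3: eigenvector (1, 4).
P = [[1, 1], [3, 4]], D = diag(-1, 3), P⁻¹ = [[4, -1], [-3, 1]].
C⁴ = P·diag(1, 81)·P⁻¹ = [[-239, 80], [-960, 321]].
The requested entry is -960.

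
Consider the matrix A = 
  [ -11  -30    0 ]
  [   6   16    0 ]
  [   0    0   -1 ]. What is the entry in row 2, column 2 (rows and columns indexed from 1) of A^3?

Characteristic polynomial: s^3 - 4s^2 - s + 4 = (s - 4)(s - 1)(s + 1), so the eigenvalues are -1, 1, 4.
s=1: eigenvector (5, -2, 0).
s=-1: eigenvector (0, 0, 1).
s=4: eigenvector (-2, 1, 0).
P = [[5, 0, -2], [-2, 0, 1], [0, 1, 0]], D = diag(1, -1, 4), P⁻¹ = [[1, 2, 0], [0, 0, 1], [2, 5, 0]].
A³ = P·diag(1, -1, 64)·P⁻¹ = [[-251, -630, 0], [126, 316, 0], [0, 0, -1]].
The requested entry is 316.

316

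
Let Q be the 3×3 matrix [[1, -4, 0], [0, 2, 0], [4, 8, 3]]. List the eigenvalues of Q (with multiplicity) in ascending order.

1, 2, 3

Characteristic polynomial: p(r) = r^3 - 6r^2 + 11r - 6 = (r - 3)(r - 2)(r - 1).
Roots (with multiplicity): 1, 2, 3.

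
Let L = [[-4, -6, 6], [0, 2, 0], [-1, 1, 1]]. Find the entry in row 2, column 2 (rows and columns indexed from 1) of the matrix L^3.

Characteristic polynomial: λ^3 + λ^2 - 4λ - 4 = (λ - 2)(λ + 1)(λ + 2), so the eigenvalues are -2, -1, 2.
λ=-1: eigenvector (2, 0, 1).
λ=2: eigenvector (0, 1, 1).
λ=-2: eigenvector (3, 0, 1).
P = [[2, 0, 3], [0, 1, 0], [1, 1, 1]], D = diag(-1, 2, -2), P⁻¹ = [[-1, -3, 3], [0, 1, 0], [1, 2, -2]].
L³ = P·diag(-1, 8, -8)·P⁻¹ = [[-22, -42, 42], [0, 8, 0], [-7, -5, 13]].
The requested entry is 8.

8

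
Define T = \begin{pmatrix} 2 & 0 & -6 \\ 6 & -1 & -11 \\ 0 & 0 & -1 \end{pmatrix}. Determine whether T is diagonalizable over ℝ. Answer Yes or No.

No

Characteristic polynomial: p(λ) = λ^3 - 3λ - 2 = (λ - 2)(λ + 1)^2.
λ = -1 has algebraic multiplicity 2; rank(T + 1I) = 2, so geometric multiplicity = 1.
Geometric multiplicity < algebraic multiplicity, so T is not diagonalizable.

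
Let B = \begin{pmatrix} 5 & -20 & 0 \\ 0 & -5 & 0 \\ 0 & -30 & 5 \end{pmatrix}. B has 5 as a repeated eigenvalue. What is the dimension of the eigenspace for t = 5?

2

B − 5I = [[0, -20, 0], [0, -10, 0], [0, -30, 0]].
This matrix has rank 1, so its null space has dimension 3 − 1 = 2.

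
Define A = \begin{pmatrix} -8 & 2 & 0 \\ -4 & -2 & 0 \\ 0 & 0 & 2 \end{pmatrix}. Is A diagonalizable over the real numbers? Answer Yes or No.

Characteristic polynomial: p(r) = r^3 + 8r^2 + 4r - 48 = (r - 2)(r + 4)(r + 6).
All 3 eigenvalues are distinct, so A is diagonalizable.

Yes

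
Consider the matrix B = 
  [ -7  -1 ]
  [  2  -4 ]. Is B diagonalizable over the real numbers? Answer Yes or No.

Characteristic polynomial: p(μ) = μ^2 + 11μ + 30 = (μ + 5)(μ + 6).
All 2 eigenvalues are distinct, so B is diagonalizable.

Yes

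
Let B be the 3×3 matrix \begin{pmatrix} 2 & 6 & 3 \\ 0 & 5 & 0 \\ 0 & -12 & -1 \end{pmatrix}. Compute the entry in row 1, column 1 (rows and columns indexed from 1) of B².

4

Characteristic polynomial: r^3 - 6r^2 + 3r + 10 = (r - 5)(r - 2)(r + 1), so the eigenvalues are -1, 2, 5.
r=2: eigenvector (1, 0, 0).
r=5: eigenvector (0, 1, -2).
r=-1: eigenvector (-1, 0, 1).
P = [[1, 0, -1], [0, 1, 0], [0, -2, 1]], D = diag(2, 5, -1), P⁻¹ = [[1, 2, 1], [0, 1, 0], [0, 2, 1]].
B² = P·diag(4, 25, 1)·P⁻¹ = [[4, 6, 3], [0, 25, 0], [0, -48, 1]].
The requested entry is 4.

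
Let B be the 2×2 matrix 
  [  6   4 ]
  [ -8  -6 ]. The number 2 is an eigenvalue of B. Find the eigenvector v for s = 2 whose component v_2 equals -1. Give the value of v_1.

1

B − 2I = [[4, 4], [-8, -8]].
Solving (B − 2I)v = 0 gives the eigenspace spanned by (1, -1).
With v_2 = -1, v = (1, -1), so v_1 = 1.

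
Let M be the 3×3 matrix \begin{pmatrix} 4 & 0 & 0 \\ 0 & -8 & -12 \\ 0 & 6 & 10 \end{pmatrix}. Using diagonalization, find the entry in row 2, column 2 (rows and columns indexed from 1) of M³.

Characteristic polynomial: μ^3 - 6μ^2 + 32 = (μ - 4)^2(μ + 2), so the eigenvalues are -2, 4, 4.
μ=4: eigenvector (1, 0, 0).
μ=4: eigenvector (0, 1, -1).
μ=-2: eigenvector (0, 2, -1).
P = [[1, 0, 0], [0, 1, 2], [0, -1, -1]], D = diag(4, 4, -2), P⁻¹ = [[1, 0, 0], [0, -1, -2], [0, 1, 1]].
M³ = P·diag(64, 64, -8)·P⁻¹ = [[64, 0, 0], [0, -80, -144], [0, 72, 136]].
The requested entry is -80.

-80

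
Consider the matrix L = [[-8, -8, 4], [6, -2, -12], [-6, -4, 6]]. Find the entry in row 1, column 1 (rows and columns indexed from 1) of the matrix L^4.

Characteristic polynomial: t^3 + 4t^2 - 20t - 48 = (t - 4)(t + 2)(t + 6), so the eigenvalues are -6, -2, 4.
t=4: eigenvector (-1, 1, -1).
t=-2: eigenvector (-2, 1, -1).
t=-6: eigenvector (2, 0, 1).
P = [[-1, -2, 2], [1, 1, 0], [-1, -1, 1]], D = diag(4, -2, -6), P⁻¹ = [[1, 0, -2], [-1, 1, 2], [0, 1, 1]].
L⁴ = P·diag(256, 16, 1296)·P⁻¹ = [[-224, 2560, 3040], [240, 16, -480], [-240, 1280, 1776]].
The requested entry is -224.

-224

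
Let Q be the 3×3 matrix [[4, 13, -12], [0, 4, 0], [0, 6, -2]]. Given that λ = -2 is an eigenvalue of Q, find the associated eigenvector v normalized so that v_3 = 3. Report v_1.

Q + 2I = [[6, 13, -12], [0, 6, 0], [0, 6, 0]].
Solving (Q + 2I)v = 0 gives the eigenspace spanned by (6, 0, 3).
With v_3 = 3, v = (6, 0, 3), so v_1 = 6.

6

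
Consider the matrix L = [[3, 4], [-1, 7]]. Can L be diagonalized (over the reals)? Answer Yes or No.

No

Characteristic polynomial: p(r) = r^2 - 10r + 25 = (r - 5)^2.
r = 5 has algebraic multiplicity 2; rank(L − 5I) = 1, so geometric multiplicity = 1.
Geometric multiplicity < algebraic multiplicity, so L is not diagonalizable.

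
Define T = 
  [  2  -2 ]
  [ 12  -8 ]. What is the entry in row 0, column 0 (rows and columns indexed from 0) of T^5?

Characteristic polynomial: r^2 + 6r + 8 = (r + 2)(r + 4), so the eigenvalues are -4, -2.
r=-2: eigenvector (-1, -2).
r=-4: eigenvector (1, 3).
P = [[-1, 1], [-2, 3]], D = diag(-2, -4), P⁻¹ = [[-3, 1], [-2, 1]].
T⁵ = P·diag(-32, -1024)·P⁻¹ = [[1952, -992], [5952, -3008]].
The requested entry is 1952.

1952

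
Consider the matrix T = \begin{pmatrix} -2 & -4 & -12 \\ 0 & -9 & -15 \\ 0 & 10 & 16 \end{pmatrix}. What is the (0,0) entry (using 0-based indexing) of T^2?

Characteristic polynomial: μ^3 - 5μ^2 - 8μ + 12 = (μ - 6)(μ - 1)(μ + 2), so the eigenvalues are -2, 1, 6.
μ=-2: eigenvector (1, 0, 0).
μ=1: eigenvector (4, 3, -2).
μ=6: eigenvector (-1, -1, 1).
P = [[1, 4, -1], [0, 3, -1], [0, -2, 1]], D = diag(-2, 1, 6), P⁻¹ = [[1, -2, -1], [0, 1, 1], [0, 2, 3]].
T² = P·diag(4, 1, 36)·P⁻¹ = [[4, -76, -108], [0, -69, -105], [0, 70, 106]].
The requested entry is 4.

4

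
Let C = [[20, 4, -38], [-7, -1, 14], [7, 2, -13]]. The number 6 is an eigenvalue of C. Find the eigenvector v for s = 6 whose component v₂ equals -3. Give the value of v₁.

9

C − 6I = [[14, 4, -38], [-7, -7, 14], [7, 2, -19]].
Solving (C − 6I)v = 0 gives the eigenspace spanned by (9, -3, 3).
With v₂ = -3, v = (9, -3, 3), so v₁ = 9.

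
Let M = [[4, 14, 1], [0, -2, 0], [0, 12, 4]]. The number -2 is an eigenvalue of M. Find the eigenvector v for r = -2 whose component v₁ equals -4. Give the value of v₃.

M + 2I = [[6, 14, 1], [0, 0, 0], [0, 12, 6]].
Solving (M + 2I)v = 0 gives the eigenspace spanned by (-4, 2, -4).
With v₁ = -4, v = (-4, 2, -4), so v₃ = -4.

-4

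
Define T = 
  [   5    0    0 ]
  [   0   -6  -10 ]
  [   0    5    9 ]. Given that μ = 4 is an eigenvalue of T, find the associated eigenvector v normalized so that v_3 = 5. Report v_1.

T − 4I = [[1, 0, 0], [0, -10, -10], [0, 5, 5]].
Solving (T − 4I)v = 0 gives the eigenspace spanned by (0, -5, 5).
With v_3 = 5, v = (0, -5, 5), so v_1 = 0.

0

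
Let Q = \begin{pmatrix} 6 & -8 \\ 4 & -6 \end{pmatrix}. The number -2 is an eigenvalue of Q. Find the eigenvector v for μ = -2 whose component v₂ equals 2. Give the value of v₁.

Q + 2I = [[8, -8], [4, -4]].
Solving (Q + 2I)v = 0 gives the eigenspace spanned by (2, 2).
With v₂ = 2, v = (2, 2), so v₁ = 2.

2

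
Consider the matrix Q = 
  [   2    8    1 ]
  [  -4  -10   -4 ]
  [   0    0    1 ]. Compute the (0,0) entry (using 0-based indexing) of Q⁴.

-1264

Characteristic polynomial: s^3 + 7s^2 + 4s - 12 = (s - 1)(s + 2)(s + 6), so the eigenvalues are -6, -2, 1.
s=-2: eigenvector (2, -1, 0).
s=1: eigenvector (-1, 0, 1).
s=-6: eigenvector (-1, 1, 0).
P = [[2, -1, -1], [-1, 0, 1], [0, 1, 0]], D = diag(-2, 1, -6), P⁻¹ = [[1, 1, 1], [0, 0, 1], [1, 2, 1]].
Q⁴ = P·diag(16, 1, 1296)·P⁻¹ = [[-1264, -2560, -1265], [1280, 2576, 1280], [0, 0, 1]].
The requested entry is -1264.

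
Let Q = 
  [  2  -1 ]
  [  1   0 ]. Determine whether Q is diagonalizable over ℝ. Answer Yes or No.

No

Characteristic polynomial: p(t) = t^2 - 2t + 1 = (t - 1)^2.
t = 1 has algebraic multiplicity 2; rank(Q − 1I) = 1, so geometric multiplicity = 1.
Geometric multiplicity < algebraic multiplicity, so Q is not diagonalizable.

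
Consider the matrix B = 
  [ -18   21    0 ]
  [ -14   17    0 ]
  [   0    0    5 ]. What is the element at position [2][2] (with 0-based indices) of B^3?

125

Characteristic polynomial: λ^3 - 4λ^2 - 17λ + 60 = (λ - 5)(λ - 3)(λ + 4), so the eigenvalues are -4, 3, 5.
λ=-4: eigenvector (3, 2, 0).
λ=3: eigenvector (1, 1, 0).
λ=5: eigenvector (0, 0, 1).
P = [[3, 1, 0], [2, 1, 0], [0, 0, 1]], D = diag(-4, 3, 5), P⁻¹ = [[1, -1, 0], [-2, 3, 0], [0, 0, 1]].
B³ = P·diag(-64, 27, 125)·P⁻¹ = [[-246, 273, 0], [-182, 209, 0], [0, 0, 125]].
The requested entry is 125.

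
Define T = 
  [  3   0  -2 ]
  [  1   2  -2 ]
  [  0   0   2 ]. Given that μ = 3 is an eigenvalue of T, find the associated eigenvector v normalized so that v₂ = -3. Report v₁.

T − 3I = [[0, 0, -2], [1, -1, -2], [0, 0, -1]].
Solving (T − 3I)v = 0 gives the eigenspace spanned by (-3, -3, 0).
With v₂ = -3, v = (-3, -3, 0), so v₁ = -3.

-3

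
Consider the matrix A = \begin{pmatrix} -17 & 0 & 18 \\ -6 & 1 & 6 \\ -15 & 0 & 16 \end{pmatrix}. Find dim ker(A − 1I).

2

A − 1I = [[-18, 0, 18], [-6, 0, 6], [-15, 0, 15]].
This matrix has rank 1, so its null space has dimension 3 − 1 = 2.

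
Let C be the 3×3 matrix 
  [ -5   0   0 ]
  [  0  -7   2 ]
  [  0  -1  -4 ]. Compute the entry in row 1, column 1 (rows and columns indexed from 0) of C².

Characteristic polynomial: t^3 + 16t^2 + 85t + 150 = (t + 5)^2(t + 6), so the eigenvalues are -6, -5, -5.
t=-5: eigenvector (1, 0, 0).
t=-6: eigenvector (0, 2, 1).
t=-5: eigenvector (0, -1, -1).
P = [[1, 0, 0], [0, 2, -1], [0, 1, -1]], D = diag(-5, -6, -5), P⁻¹ = [[1, 0, 0], [0, 1, -1], [0, 1, -2]].
C² = P·diag(25, 36, 25)·P⁻¹ = [[25, 0, 0], [0, 47, -22], [0, 11, 14]].
The requested entry is 47.

47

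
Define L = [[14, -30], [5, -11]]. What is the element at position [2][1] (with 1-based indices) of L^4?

255

Characteristic polynomial: s^2 - 3s - 4 = (s - 4)(s + 1), so the eigenvalues are -1, 4.
s=4: eigenvector (3, 1).
s=-1: eigenvector (2, 1).
P = [[3, 2], [1, 1]], D = diag(4, -1), P⁻¹ = [[1, -2], [-1, 3]].
L⁴ = P·diag(256, 1)·P⁻¹ = [[766, -1530], [255, -509]].
The requested entry is 255.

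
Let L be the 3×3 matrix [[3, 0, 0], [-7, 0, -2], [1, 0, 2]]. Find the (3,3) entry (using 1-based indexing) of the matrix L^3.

Characteristic polynomial: s^3 - 5s^2 + 6s = s(s - 3)(s - 2), so the eigenvalues are 0, 2, 3.
s=3: eigenvector (1, -3, 1).
s=0: eigenvector (0, 1, 0).
s=2: eigenvector (0, -1, 1).
P = [[1, 0, 0], [-3, 1, -1], [1, 0, 1]], D = diag(3, 0, 2), P⁻¹ = [[1, 0, 0], [2, 1, 1], [-1, 0, 1]].
L³ = P·diag(27, 0, 8)·P⁻¹ = [[27, 0, 0], [-73, 0, -8], [19, 0, 8]].
The requested entry is 8.

8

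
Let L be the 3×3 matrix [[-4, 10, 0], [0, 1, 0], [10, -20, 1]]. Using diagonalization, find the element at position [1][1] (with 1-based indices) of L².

16

Characteristic polynomial: s^3 + 2s^2 - 7s + 4 = (s - 1)^2(s + 4), so the eigenvalues are -4, 1, 1.
s=-4: eigenvector (1, 0, -2).
s=1: eigenvector (0, 0, 1).
s=1: eigenvector (2, 1, 2).
P = [[1, 0, 2], [0, 0, 1], [-2, 1, 2]], D = diag(-4, 1, 1), P⁻¹ = [[1, -2, 0], [2, -6, 1], [0, 1, 0]].
L² = P·diag(16, 1, 1)·P⁻¹ = [[16, -30, 0], [0, 1, 0], [-30, 60, 1]].
The requested entry is 16.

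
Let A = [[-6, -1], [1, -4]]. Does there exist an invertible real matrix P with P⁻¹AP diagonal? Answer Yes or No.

Characteristic polynomial: p(r) = r^2 + 10r + 25 = (r + 5)^2.
r = -5 has algebraic multiplicity 2; rank(A + 5I) = 1, so geometric multiplicity = 1.
Geometric multiplicity < algebraic multiplicity, so A is not diagonalizable.

No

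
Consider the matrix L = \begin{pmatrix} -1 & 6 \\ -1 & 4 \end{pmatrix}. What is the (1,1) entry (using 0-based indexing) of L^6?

190

Characteristic polynomial: t^2 - 3t + 2 = (t - 2)(t - 1), so the eigenvalues are 1, 2.
t=2: eigenvector (-2, -1).
t=1: eigenvector (3, 1).
P = [[-2, 3], [-1, 1]], D = diag(2, 1), P⁻¹ = [[1, -3], [1, -2]].
L⁶ = P·diag(64, 1)·P⁻¹ = [[-125, 378], [-63, 190]].
The requested entry is 190.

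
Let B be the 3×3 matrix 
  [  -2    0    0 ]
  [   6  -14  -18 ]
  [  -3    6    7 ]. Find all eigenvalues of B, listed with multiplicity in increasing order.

-5, -2, -2

Characteristic polynomial: p(t) = t^3 + 9t^2 + 24t + 20 = (t + 2)^2(t + 5).
Roots (with multiplicity): -5, -2, -2.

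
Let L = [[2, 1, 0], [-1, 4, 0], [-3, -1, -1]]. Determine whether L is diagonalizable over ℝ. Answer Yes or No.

Characteristic polynomial: p(s) = s^3 - 5s^2 + 3s + 9 = (s - 3)^2(s + 1).
s = 3 has algebraic multiplicity 2; rank(L − 3I) = 2, so geometric multiplicity = 1.
Geometric multiplicity < algebraic multiplicity, so L is not diagonalizable.

No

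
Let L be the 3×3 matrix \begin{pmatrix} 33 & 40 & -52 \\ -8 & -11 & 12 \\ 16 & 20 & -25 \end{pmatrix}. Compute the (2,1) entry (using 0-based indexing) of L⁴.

-800

Characteristic polynomial: s^3 + 3s^2 - s - 3 = (s - 1)(s + 1)(s + 3), so the eigenvalues are -3, -1, 1.
s=1: eigenvector (9, -2, 4).
s=-1: eigenvector (10, -2, 5).
s=-3: eigenvector (-4, 1, -2).
P = [[9, 10, -4], [-2, -2, 1], [4, 5, -2]], D = diag(1, -1, -3), P⁻¹ = [[1, 0, -2], [0, 2, 1], [2, 5, -2]].
L⁴ = P·diag(1, 1, 81)·P⁻¹ = [[-639, -1600, 640], [160, 401, -160], [-320, -800, 321]].
The requested entry is -800.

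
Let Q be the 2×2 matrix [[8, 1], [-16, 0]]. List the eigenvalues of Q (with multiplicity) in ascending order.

Characteristic polynomial: p(λ) = λ^2 - 8λ + 16 = (λ - 4)^2.
Roots (with multiplicity): 4, 4.

4, 4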